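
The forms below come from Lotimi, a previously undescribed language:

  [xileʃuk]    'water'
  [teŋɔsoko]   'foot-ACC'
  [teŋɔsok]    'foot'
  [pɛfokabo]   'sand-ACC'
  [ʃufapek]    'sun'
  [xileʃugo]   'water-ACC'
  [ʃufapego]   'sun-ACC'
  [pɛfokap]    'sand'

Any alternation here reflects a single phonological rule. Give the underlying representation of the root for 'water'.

The stem for 'water' ends in [k] in [xileʃuk] but [g] in [xileʃugo].
But 'foot' keeps [k] in both environments ([teŋɔsok], [teŋɔsoko]), so there is no rule changing /k/ to [g] before the ACC suffix.
The alternation reflects word-final obstruent devoicing: voiced obstruents become voiceless word-finally. /g/ is underlying.

/xileʃug/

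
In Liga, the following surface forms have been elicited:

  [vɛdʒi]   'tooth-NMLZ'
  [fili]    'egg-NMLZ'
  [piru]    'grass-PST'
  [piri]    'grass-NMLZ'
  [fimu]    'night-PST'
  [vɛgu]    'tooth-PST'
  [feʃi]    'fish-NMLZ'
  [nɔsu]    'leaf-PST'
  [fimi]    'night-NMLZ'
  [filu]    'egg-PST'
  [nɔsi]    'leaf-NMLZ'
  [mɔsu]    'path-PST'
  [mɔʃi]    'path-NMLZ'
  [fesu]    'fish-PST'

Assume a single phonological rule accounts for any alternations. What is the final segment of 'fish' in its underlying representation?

The stem for 'fish' ends in [s] in [fesu] but [ʃ] in [feʃi].
But 'leaf' keeps [s] in both environments ([nɔsu], [nɔsi]), so there is no rule changing /s/ to [ʃ] before the NMLZ suffix.
The underlying segment must be /ʃ/; palato-alveolar /dʒ/ and /ʃ/ become [g] and [s] when no front vowel follows, yielding [s] there.

/ʃ/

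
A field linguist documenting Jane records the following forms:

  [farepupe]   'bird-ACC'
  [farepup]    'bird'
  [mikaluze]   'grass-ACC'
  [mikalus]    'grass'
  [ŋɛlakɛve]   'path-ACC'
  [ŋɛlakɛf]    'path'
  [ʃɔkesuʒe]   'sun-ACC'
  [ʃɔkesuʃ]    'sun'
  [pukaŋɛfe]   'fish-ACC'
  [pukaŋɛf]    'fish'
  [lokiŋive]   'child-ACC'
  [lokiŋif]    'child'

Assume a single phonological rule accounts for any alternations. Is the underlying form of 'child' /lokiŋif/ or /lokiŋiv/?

In [lokiŋive] and [lokiŋif] the final segment of 'child' alternates: [v] ~ [f].
Compare 'fish', with invariant [f] in [pukaŋɛfe] and [pukaŋɛf]: an analysis with underlying /f/ and a rule producing [v] before the ACC suffix would wrongly predict alternation here too.
So /v/ is underlying, and a rule of word-final obstruent devoicing — voiced obstruents become voiceless word-finally — gives [f].

/lokiŋiv/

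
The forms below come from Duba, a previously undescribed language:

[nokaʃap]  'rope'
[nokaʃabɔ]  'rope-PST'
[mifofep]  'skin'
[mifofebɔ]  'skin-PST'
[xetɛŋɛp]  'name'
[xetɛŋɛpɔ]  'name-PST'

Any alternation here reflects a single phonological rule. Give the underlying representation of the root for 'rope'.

In [nokaʃap] and [nokaʃabɔ] the final segment of 'rope' alternates: [p] ~ [b].
The stem 'name' ([xetɛŋɛp], [xetɛŋɛpɔ]) shows [p] unchanged in both environments, so [p] cannot be basic with [b] derived before the PST suffix.
The underlying segment must be /b/; voiced obstruents become voiceless word-finally, yielding [p] there.

/nokaʃab/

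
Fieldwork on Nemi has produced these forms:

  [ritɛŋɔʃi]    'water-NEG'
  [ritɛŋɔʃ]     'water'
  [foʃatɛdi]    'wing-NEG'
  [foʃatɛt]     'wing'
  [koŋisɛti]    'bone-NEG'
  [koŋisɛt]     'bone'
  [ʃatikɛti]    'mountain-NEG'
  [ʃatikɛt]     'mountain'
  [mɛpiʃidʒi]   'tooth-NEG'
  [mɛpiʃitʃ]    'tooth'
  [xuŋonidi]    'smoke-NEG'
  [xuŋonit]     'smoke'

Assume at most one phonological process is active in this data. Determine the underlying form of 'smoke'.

/xuŋonid/

The stem for 'smoke' ends in [d] in [xuŋonidi] but [t] in [xuŋonit].
But 'bone' keeps [t] in both environments ([koŋisɛti], [koŋisɛt]), so there is no rule changing /t/ to [d] before the NEG suffix.
The underlying segment must be /d/; voiced obstruents become voiceless word-finally, yielding [t] there.
So 'smoke' = /xuŋonid/.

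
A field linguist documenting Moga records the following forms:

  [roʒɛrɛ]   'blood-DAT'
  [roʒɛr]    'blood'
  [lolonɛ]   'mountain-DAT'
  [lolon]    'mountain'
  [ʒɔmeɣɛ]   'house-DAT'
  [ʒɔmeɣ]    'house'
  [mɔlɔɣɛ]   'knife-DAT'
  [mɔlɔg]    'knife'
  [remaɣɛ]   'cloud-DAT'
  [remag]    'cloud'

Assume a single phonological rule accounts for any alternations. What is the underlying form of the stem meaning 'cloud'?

/remag/

In [remaɣɛ] and [remag] the final segment of 'cloud' alternates: [ɣ] ~ [g].
But 'house' keeps [ɣ] in both environments ([ʒɔmeɣɛ], [ʒɔmeɣ]), so there is no rule changing /ɣ/ to [g] in isolation.
The alternation reflects intervocalic spirantization: voiced stops become fricatives between vowels. /g/ is underlying.
Hence 'cloud' is /remag/ underlyingly.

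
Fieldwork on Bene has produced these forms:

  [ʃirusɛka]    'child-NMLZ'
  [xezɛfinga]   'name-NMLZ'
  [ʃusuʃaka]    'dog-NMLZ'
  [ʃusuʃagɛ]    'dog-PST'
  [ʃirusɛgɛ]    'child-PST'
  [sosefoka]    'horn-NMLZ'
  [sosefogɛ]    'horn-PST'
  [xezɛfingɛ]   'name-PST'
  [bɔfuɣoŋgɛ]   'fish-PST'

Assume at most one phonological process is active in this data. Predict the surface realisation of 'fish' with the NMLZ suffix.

The NMLZ suffix surfaces as [-ga] and [-ka], depending on the final segment of the stem.
By contrast the PST suffix keeps its initial [g] throughout — that segment must be underlying.
The NMLZ suffix is therefore /-ka/ underlyingly, with post-nasal voicing: voiceless stops become voiced after a nasal.
After 'fish', which ends in a nasal, the suffix surfaces as [-ga], giving [bɔfuɣoŋga].

[bɔfuɣoŋga]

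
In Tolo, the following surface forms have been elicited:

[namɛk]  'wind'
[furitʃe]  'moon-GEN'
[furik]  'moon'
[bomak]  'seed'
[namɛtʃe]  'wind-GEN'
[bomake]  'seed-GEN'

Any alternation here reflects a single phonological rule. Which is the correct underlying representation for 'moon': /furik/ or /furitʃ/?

/furitʃ/

The stem for 'moon' ends in [tʃ] in [furitʃe] but [k] in [furik].
The stem 'seed' ([bomake], [bomak]) shows [k] unchanged in both environments, so [k] cannot be basic with [tʃ] derived before the GEN suffix.
The alternation reflects depalatalization: palato-alveolar /tʃ/ becomes [k] when no front vowel follows. /tʃ/ is underlying.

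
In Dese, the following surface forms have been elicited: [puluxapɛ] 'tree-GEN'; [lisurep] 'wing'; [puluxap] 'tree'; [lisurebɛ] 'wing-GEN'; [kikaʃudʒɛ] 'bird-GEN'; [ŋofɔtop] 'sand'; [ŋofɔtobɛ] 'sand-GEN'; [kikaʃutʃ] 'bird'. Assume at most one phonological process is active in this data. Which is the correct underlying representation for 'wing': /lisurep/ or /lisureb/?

In [lisurep] and [lisurebɛ] the final segment of 'wing' alternates: [p] ~ [b].
If /p/ were underlying and a rule turned it into [b] before the GEN suffix, 'tree' would also alternate; but it has [p] in both [puluxap] and [puluxapɛ].
The underlying segment must be /b/; voiced obstruents become voiceless word-finally, yielding [p] there.

/lisureb/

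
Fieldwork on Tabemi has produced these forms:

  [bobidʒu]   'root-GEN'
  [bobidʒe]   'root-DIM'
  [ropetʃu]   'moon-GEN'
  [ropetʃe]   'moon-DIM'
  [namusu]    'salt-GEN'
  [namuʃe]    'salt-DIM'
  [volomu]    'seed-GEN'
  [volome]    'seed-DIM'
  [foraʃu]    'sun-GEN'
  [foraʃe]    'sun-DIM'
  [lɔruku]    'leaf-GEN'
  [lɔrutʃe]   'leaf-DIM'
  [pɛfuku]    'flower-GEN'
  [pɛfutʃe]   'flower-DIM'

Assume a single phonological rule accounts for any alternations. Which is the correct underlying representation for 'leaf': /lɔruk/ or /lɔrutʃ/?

/lɔruk/

The root 'leaf' surfaces as [lɔruku] and [lɔrutʃe], with a stem-final [k] ~ [tʃ] alternation.
Compare 'moon', with invariant [tʃ] in [ropetʃu] and [ropetʃe]: an analysis with underlying /tʃ/ and a rule producing [k] before the GEN suffix would wrongly predict alternation here too.
Therefore /k/ is basic and [tʃ] is derived by palatalization before a front vowel (/k/ and /s/ become palato-alveolar [tʃ] and [ʃ] before a front vowel).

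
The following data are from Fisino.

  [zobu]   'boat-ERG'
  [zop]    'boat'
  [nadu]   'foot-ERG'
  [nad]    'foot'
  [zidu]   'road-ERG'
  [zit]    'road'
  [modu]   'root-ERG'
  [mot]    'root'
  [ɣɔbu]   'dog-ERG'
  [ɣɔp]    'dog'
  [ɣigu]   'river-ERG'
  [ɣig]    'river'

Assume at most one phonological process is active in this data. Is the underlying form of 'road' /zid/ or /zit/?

'road' shows [d] ~ [t] at the end of the stem ([zidu] vs [zit]).
The stem 'foot' ([nadu], [nad]) shows [d] unchanged in both environments, so [d] cannot be basic with [t] derived in isolation.
Therefore /t/ is basic and [d] is derived by intervocalic voicing (voiceless stops become voiced between vowels).

/zit/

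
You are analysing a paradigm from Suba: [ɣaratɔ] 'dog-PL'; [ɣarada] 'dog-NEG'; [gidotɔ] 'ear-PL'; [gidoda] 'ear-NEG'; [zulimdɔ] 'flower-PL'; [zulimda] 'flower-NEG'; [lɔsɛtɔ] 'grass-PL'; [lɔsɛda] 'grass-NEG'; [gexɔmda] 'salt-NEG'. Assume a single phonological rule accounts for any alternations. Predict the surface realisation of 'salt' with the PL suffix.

The PL suffix surfaces as [-dɔ] and [-tɔ], depending on the final segment of the stem.
The NEG suffix, which begins with [d], is invariant after every stem; so [d] is not altered by any rule here.
So the underlying form is /-tɔ/, and voiceless stops become voiced after a nasal.
After 'salt', which ends in a nasal, the suffix surfaces as [-dɔ], giving [gexɔmdɔ].

[gexɔmdɔ]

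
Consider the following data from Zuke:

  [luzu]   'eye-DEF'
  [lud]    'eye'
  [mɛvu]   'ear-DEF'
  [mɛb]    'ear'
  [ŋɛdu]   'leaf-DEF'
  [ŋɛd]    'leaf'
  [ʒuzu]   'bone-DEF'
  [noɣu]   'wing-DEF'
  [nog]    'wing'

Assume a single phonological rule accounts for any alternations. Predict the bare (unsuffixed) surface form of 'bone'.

[ʒud]

The root 'eye' surfaces as [luzu] and [lud], with a stem-final [z] ~ [d] alternation.
Compare 'leaf', with invariant [d] in [ŋɛdu] and [ŋɛd]: an analysis with underlying /d/ and a rule producing [z] before the DEF suffix would wrongly predict alternation here too.
Therefore /z/ is basic and [d] is derived by word-final hardening (voiced fricatives become stops word-finally).
The one attested form of 'bone', [ʒuzu], shows underlying /ʒuz/. Applying the same rule word-finally gives [ʒud].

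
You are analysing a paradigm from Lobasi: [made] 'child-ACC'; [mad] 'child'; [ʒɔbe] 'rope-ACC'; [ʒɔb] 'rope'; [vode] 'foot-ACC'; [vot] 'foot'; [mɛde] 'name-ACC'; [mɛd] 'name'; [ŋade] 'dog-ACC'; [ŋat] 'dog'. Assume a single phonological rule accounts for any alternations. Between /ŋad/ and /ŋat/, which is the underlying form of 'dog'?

The root 'dog' surfaces as [ŋade] and [ŋat], with a stem-final [d] ~ [t] alternation.
The stem 'name' ([mɛde], [mɛd]) shows [d] unchanged in both environments, so [d] cannot be basic with [t] derived in isolation.
So /t/ is underlying, and a rule of intervocalic voicing — voiceless stops become voiced between vowels — gives [d].

/ŋat/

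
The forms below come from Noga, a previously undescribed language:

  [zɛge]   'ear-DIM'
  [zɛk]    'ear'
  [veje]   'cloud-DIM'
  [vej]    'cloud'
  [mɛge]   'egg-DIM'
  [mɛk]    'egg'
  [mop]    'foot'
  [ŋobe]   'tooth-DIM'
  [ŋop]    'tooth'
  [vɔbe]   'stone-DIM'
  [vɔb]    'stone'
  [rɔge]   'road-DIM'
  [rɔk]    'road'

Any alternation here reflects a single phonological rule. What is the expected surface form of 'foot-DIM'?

[mobe]

The root 'tooth' surfaces as [ŋobe] and [ŋop], with a stem-final [b] ~ [p] alternation.
Compare 'stone', with invariant [b] in [vɔbe] and [vɔb]: an analysis with underlying /b/ and a rule producing [p] in isolation would wrongly predict alternation here too.
The underlying segment must be /p/; voiceless stops become voiced between vowels, yielding [b] there.
From [mop] the stem 'foot' is /mop/; between vowels this yields [mobe].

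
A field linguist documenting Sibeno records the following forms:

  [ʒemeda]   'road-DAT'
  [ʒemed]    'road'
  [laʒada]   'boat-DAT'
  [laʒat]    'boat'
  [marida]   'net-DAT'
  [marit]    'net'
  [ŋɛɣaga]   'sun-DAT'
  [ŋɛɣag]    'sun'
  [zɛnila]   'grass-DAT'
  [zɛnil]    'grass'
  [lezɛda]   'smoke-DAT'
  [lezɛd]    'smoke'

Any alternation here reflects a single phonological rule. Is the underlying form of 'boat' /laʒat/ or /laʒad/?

/laʒat/

In [laʒada] and [laʒat] the final segment of 'boat' alternates: [d] ~ [t].
Compare 'road', with invariant [d] in [ʒemeda] and [ʒemed]: an analysis with underlying /d/ and a rule producing [t] in isolation would wrongly predict alternation here too.
The underlying segment must be /t/; voiceless stops become voiced between vowels, yielding [d] there.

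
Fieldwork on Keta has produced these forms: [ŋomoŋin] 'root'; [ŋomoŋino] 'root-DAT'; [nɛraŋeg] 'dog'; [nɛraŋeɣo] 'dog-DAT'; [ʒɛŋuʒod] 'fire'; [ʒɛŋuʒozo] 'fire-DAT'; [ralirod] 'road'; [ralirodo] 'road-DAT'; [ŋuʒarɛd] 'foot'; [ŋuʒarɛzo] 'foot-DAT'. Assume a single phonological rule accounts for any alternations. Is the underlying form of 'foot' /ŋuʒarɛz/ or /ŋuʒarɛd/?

'foot' shows [d] ~ [z] at the end of the stem ([ŋuʒarɛd] vs [ŋuʒarɛzo]).
But 'road' keeps [d] in both environments ([ralirod], [ralirodo]), so there is no rule changing /d/ to [z] before the DAT suffix.
The alternation reflects word-final hardening: voiced fricatives become stops word-finally. /z/ is underlying.

/ŋuʒarɛz/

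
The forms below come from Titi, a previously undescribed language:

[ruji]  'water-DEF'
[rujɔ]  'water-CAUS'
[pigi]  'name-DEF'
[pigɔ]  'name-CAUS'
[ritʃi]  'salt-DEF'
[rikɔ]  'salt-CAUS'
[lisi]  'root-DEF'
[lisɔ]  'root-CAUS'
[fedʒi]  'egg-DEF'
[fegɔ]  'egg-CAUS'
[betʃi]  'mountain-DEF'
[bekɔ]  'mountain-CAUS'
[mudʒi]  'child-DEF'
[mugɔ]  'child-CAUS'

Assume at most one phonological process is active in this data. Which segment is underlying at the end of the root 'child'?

/dʒ/

In [mudʒi] and [mugɔ] the final segment of 'child' alternates: [dʒ] ~ [g].
But 'name' keeps [g] in both environments ([pigi], [pigɔ]), so there is no rule changing /g/ to [dʒ] before the DEF suffix.
So /dʒ/ is underlying, and a rule of depalatalization — palato-alveolar /tʃ/ and /dʒ/ become [k] and [g] when no front vowel follows — gives [g].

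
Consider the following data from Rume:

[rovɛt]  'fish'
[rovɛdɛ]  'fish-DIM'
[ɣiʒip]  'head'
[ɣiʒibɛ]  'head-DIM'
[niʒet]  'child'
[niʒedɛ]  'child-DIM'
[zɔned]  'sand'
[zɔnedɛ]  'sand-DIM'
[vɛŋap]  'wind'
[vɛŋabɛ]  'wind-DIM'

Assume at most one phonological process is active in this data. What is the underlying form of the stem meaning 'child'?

In [niʒet] and [niʒedɛ] the final segment of 'child' alternates: [t] ~ [d].
The stem 'sand' ([zɔned], [zɔnedɛ]) shows [d] unchanged in both environments, so [d] cannot be basic with [t] derived in isolation.
The underlying segment must be /t/; voiceless stops become voiced between vowels, yielding [d] there.

/niʒet/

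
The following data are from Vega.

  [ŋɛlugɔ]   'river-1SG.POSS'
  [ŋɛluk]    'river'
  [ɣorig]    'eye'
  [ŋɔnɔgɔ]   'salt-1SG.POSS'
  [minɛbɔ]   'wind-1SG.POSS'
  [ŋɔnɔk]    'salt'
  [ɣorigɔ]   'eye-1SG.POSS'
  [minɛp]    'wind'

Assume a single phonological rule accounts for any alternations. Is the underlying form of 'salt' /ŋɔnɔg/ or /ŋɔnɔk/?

'salt' shows [k] ~ [g] at the end of the stem ([ŋɔnɔk] vs [ŋɔnɔgɔ]).
If /g/ were underlying and a rule turned it into [k] in isolation, 'eye' would also alternate; but it has [g] in both [ɣorig] and [ɣorigɔ].
The alternation reflects intervocalic voicing: voiceless stops become voiced between vowels. /k/ is underlying.

/ŋɔnɔk/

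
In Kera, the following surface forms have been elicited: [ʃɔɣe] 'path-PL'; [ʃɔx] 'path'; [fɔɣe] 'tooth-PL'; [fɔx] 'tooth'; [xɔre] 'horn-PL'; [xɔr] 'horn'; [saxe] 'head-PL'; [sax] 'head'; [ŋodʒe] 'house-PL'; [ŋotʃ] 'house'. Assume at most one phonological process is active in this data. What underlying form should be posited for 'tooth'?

/fɔɣ/

'tooth' shows [ɣ] ~ [x] at the end of the stem ([fɔɣe] vs [fɔx]).
Compare 'head', with invariant [x] in [saxe] and [sax]: an analysis with underlying /x/ and a rule producing [ɣ] before the PL suffix would wrongly predict alternation here too.
The alternation reflects word-final obstruent devoicing: voiced obstruents become voiceless word-finally. /ɣ/ is underlying.
So 'tooth' = /fɔɣ/.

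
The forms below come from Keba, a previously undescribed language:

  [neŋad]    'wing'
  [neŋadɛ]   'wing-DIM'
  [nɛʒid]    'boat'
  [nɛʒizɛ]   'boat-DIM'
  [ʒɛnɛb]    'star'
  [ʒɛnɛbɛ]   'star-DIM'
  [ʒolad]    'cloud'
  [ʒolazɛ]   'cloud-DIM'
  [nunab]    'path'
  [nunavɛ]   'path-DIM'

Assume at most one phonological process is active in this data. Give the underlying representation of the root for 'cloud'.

The stem for 'cloud' ends in [d] in [ʒolad] but [z] in [ʒolazɛ].
But 'wing' keeps [d] in both environments ([neŋad], [neŋadɛ]), so there is no rule changing /d/ to [z] before the DIM suffix.
The underlying segment must be /z/; voiced fricatives become stops word-finally, yielding [d] there.
So 'cloud' = /ʒolaz/.

/ʒolaz/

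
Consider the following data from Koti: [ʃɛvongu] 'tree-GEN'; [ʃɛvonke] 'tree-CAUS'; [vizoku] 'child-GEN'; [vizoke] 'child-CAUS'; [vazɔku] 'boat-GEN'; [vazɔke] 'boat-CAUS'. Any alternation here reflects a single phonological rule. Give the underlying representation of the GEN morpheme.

/-gu/

The GEN morpheme has two allomorphs, [-gu] and [-ku].
The CAUS suffix, which begins with [k], is invariant after every stem; so [k] is not altered by any rule here.
So the underlying form is /-gu/, and voiced stops become voiceless after a vowel.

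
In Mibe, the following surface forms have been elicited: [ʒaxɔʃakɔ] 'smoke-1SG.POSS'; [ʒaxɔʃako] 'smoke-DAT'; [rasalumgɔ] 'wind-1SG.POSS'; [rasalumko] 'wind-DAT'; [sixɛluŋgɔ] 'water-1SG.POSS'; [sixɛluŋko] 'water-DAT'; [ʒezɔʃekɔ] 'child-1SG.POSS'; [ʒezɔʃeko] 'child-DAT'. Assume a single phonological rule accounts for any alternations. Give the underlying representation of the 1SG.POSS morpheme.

The 1SG.POSS suffix surfaces as [-gɔ] and [-kɔ], depending on the final segment of the stem.
By contrast the DAT suffix keeps its initial [k] throughout — that segment must be underlying.
So the underlying form is /-gɔ/, and voiced stops become voiceless after a vowel.

/-gɔ/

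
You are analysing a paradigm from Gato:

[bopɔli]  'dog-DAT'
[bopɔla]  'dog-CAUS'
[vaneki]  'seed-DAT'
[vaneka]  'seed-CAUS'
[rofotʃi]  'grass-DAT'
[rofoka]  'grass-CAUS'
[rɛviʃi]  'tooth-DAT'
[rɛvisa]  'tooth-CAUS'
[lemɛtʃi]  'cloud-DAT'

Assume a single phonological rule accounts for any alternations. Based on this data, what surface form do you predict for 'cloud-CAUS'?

'grass' shows [tʃ] ~ [k] at the end of the stem ([rofotʃi] vs [rofoka]).
Compare 'seed', with invariant [k] in [vaneki] and [vaneka]: an analysis with underlying /k/ and a rule producing [tʃ] before the DAT suffix would wrongly predict alternation here too.
The alternation reflects depalatalization: palato-alveolar /tʃ/ and /ʃ/ become [k] and [s] when no front vowel follows. /tʃ/ is underlying.
From [lemɛtʃi] the stem 'cloud' is /lemɛtʃ/; when no front vowel follows this yields [lemɛka].

[lemɛka]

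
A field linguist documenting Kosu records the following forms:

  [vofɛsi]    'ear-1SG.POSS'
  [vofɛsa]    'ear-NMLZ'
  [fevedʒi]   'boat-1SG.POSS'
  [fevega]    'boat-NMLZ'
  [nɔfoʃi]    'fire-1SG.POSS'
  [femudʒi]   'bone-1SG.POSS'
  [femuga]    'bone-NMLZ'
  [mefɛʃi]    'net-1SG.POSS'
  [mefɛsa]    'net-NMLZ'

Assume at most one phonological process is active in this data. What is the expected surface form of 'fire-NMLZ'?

[nɔfosa]

In [mefɛʃi] and [mefɛsa] the final segment of 'net' alternates: [ʃ] ~ [s].
The stem 'ear' ([vofɛsi], [vofɛsa]) shows [s] unchanged in both environments, so [s] cannot be basic with [ʃ] derived before the 1SG.POSS suffix.
So /ʃ/ is underlying, and a rule of depalatalization — palato-alveolar /dʒ/ and /ʃ/ become [g] and [s] when no front vowel follows — gives [s].
From [nɔfoʃi] the stem 'fire' is /nɔfoʃ/; when no front vowel follows this yields [nɔfosa].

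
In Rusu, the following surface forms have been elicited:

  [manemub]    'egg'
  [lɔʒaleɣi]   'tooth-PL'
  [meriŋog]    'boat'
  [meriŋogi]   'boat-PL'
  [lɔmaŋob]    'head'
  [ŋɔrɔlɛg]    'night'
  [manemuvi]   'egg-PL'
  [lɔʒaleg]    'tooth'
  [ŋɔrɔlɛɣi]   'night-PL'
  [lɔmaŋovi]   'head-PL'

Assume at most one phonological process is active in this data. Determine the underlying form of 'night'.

'night' shows [g] ~ [ɣ] at the end of the stem ([ŋɔrɔlɛg] vs [ŋɔrɔlɛɣi]).
But 'boat' keeps [g] in both environments ([meriŋog], [meriŋogi]), so there is no rule changing /g/ to [ɣ] before the PL suffix.
The alternation reflects word-final hardening: voiced fricatives become stops word-finally. /ɣ/ is underlying.

/ŋɔrɔlɛɣ/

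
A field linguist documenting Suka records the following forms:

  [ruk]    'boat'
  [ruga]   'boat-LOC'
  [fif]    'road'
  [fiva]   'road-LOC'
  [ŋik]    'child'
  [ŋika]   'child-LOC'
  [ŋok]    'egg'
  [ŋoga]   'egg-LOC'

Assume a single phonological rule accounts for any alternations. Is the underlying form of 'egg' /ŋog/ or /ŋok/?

In [ŋok] and [ŋoga] the final segment of 'egg' alternates: [k] ~ [g].
If /k/ were underlying and a rule turned it into [g] before the LOC suffix, 'child' would also alternate; but it has [k] in both [ŋik] and [ŋika].
Therefore /g/ is basic and [k] is derived by word-final obstruent devoicing (voiced obstruents become voiceless word-finally).

/ŋog/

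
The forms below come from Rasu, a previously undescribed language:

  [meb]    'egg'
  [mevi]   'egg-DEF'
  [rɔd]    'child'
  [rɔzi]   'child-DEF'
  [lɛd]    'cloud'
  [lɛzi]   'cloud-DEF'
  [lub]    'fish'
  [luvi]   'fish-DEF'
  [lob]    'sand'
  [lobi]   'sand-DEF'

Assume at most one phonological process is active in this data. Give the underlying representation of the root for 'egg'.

/mev/

'egg' shows [b] ~ [v] at the end of the stem ([meb] vs [mevi]).
But 'sand' keeps [b] in both environments ([lob], [lobi]), so there is no rule changing /b/ to [v] before the DEF suffix.
The underlying segment must be /v/; voiced fricatives become stops word-finally, yielding [b] there.
Hence 'egg' is /mev/ underlyingly.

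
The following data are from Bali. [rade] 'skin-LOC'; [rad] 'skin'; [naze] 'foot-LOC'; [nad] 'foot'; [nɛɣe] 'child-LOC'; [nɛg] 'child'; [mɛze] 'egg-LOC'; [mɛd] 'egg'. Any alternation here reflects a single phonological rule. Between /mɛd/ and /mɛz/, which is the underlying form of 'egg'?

The root 'egg' surfaces as [mɛze] and [mɛd], with a stem-final [z] ~ [d] alternation.
But 'skin' keeps [d] in both environments ([rade], [rad]), so there is no rule changing /d/ to [z] before the LOC suffix.
Therefore /z/ is basic and [d] is derived by word-final hardening (voiced fricatives become stops word-finally).

/mɛz/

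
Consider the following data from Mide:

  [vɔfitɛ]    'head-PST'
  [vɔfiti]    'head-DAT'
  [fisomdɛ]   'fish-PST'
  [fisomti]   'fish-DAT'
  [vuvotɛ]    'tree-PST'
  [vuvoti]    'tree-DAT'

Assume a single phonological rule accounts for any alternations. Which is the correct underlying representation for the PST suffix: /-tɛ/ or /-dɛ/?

The PST suffix surfaces as [-dɛ] and [-tɛ], depending on the final segment of the stem.
By contrast the DAT suffix keeps its initial [t] throughout — that segment must be underlying.
So the underlying form is /-dɛ/, and voiced stops become voiceless after a vowel.

/-dɛ/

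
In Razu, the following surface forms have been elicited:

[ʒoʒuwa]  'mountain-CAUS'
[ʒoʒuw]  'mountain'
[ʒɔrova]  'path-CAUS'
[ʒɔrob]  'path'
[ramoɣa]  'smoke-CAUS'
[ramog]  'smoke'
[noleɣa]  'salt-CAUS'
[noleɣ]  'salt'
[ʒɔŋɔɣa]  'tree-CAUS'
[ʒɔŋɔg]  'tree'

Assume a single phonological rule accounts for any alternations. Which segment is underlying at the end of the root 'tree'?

The root 'tree' surfaces as [ʒɔŋɔɣa] and [ʒɔŋɔg], with a stem-final [ɣ] ~ [g] alternation.
But 'salt' keeps [ɣ] in both environments ([noleɣa], [noleɣ]), so there is no rule changing /ɣ/ to [g] in isolation.
Therefore /g/ is basic and [ɣ] is derived by intervocalic spirantization (voiced stops become fricatives between vowels).

/g/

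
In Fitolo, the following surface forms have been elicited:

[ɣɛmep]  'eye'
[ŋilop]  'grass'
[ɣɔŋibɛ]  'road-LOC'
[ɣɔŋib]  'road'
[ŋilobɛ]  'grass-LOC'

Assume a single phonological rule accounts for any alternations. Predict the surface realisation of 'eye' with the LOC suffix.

[ɣɛmebɛ]

'grass' shows [b] ~ [p] at the end of the stem ([ŋilobɛ] vs [ŋilop]).
The stem 'road' ([ɣɔŋibɛ], [ɣɔŋib]) shows [b] unchanged in both environments, so [b] cannot be basic with [p] derived in isolation.
The underlying segment must be /p/; voiceless stops become voiced between vowels, yielding [b] there.
The one attested form of 'eye', [ɣɛmep], shows underlying /ɣɛmep/. Applying the same rule between vowels gives [ɣɛmebɛ].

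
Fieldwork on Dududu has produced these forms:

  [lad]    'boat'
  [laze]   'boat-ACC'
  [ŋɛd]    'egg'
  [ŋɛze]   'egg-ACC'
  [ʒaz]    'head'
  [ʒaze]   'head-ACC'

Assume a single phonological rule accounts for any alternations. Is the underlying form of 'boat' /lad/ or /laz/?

/lad/

The root 'boat' surfaces as [lad] and [laze], with a stem-final [d] ~ [z] alternation.
But 'head' keeps [z] in both environments ([ʒaz], [ʒaze]), so there is no rule changing /z/ to [d] in isolation.
The alternation reflects intervocalic spirantization: voiced stops become fricatives between vowels. /d/ is underlying.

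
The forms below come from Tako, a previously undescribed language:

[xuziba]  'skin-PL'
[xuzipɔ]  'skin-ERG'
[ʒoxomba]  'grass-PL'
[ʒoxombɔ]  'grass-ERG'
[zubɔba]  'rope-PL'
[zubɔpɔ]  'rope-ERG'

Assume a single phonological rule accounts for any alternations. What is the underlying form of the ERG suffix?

The ERG morpheme has two allomorphs, [-bɔ] and [-pɔ].
By contrast the PL suffix keeps its initial [b] throughout — that segment must be underlying.
The ERG suffix is therefore /-pɔ/ underlyingly, with post-nasal voicing: voiceless stops become voiced after a nasal.

/-pɔ/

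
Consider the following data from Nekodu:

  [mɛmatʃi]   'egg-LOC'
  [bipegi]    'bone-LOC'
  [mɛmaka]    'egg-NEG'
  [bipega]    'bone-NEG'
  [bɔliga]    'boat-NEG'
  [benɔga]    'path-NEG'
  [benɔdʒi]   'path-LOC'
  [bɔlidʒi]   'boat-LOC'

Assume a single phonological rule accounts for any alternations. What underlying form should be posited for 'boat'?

/bɔlidʒ/

The stem for 'boat' ends in [g] in [bɔliga] but [dʒ] in [bɔlidʒi].
If /g/ were underlying and a rule turned it into [dʒ] before the LOC suffix, 'bone' would also alternate; but it has [g] in both [bipega] and [bipegi].
The alternation reflects depalatalization: palato-alveolar /tʃ/ and /dʒ/ become [k] and [g] when no front vowel follows. /dʒ/ is underlying.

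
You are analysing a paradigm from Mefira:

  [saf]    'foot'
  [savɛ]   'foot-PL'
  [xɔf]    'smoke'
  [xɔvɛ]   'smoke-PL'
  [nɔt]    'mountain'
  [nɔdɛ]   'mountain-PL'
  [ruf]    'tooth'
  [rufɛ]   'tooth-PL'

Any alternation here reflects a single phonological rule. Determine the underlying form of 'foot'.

/sav/

'foot' shows [f] ~ [v] at the end of the stem ([saf] vs [savɛ]).
If /f/ were underlying and a rule turned it into [v] before the PL suffix, 'tooth' would also alternate; but it has [f] in both [ruf] and [rufɛ].
So /v/ is underlying, and a rule of word-final obstruent devoicing — voiced obstruents become voiceless word-finally — gives [f].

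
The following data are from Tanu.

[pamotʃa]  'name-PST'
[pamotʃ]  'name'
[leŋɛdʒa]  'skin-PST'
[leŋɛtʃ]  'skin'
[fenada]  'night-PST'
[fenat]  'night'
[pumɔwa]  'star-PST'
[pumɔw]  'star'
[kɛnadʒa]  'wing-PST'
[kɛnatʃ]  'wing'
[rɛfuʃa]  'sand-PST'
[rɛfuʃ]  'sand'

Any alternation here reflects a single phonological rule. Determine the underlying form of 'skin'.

In [leŋɛdʒa] and [leŋɛtʃ] the final segment of 'skin' alternates: [dʒ] ~ [tʃ].
The stem 'name' ([pamotʃa], [pamotʃ]) shows [tʃ] unchanged in both environments, so [tʃ] cannot be basic with [dʒ] derived before the PST suffix.
The underlying segment must be /dʒ/; voiced obstruents become voiceless word-finally, yielding [tʃ] there.

/leŋɛdʒ/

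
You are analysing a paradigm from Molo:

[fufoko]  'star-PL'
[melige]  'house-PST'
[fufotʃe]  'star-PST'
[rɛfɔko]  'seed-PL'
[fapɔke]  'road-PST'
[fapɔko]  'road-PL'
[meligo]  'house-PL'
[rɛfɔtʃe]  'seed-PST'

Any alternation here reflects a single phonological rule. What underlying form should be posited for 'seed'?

/rɛfɔtʃ/

The stem for 'seed' ends in [k] in [rɛfɔko] but [tʃ] in [rɛfɔtʃe].
Compare 'road', with invariant [k] in [fapɔko] and [fapɔke]: an analysis with underlying /k/ and a rule producing [tʃ] before the PST suffix would wrongly predict alternation here too.
Therefore /tʃ/ is basic and [k] is derived by depalatalization (palato-alveolar /tʃ/ becomes [k] when no front vowel follows).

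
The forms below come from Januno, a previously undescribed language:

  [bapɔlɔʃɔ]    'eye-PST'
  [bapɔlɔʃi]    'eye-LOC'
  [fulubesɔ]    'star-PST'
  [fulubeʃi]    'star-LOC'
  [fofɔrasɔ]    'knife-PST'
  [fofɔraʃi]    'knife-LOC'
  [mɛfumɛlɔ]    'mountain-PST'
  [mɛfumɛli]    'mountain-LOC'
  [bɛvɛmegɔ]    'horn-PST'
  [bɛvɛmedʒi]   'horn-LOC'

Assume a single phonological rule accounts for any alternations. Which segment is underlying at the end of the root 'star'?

/s/

'star' shows [s] ~ [ʃ] at the end of the stem ([fulubesɔ] vs [fulubeʃi]).
Compare 'eye', with invariant [ʃ] in [bapɔlɔʃɔ] and [bapɔlɔʃi]: an analysis with underlying /ʃ/ and a rule producing [s] before the PST suffix would wrongly predict alternation here too.
The underlying segment must be /s/; /g/ and /s/ become palato-alveolar [dʒ] and [ʃ] before a front vowel, yielding [ʃ] there.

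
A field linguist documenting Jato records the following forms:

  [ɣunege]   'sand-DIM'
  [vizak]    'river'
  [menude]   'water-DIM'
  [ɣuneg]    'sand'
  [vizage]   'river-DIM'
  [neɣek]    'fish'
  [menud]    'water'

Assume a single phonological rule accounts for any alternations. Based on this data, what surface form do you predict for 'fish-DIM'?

The root 'river' surfaces as [vizak] and [vizage], with a stem-final [k] ~ [g] alternation.
But 'sand' keeps [g] in both environments ([ɣuneg], [ɣunege]), so there is no rule changing /g/ to [k] in isolation.
Therefore /k/ is basic and [g] is derived by intervocalic voicing (voiceless stops become voiced between vowels).
From [neɣek] the stem 'fish' is /neɣek/; between vowels this yields [neɣege].

[neɣege]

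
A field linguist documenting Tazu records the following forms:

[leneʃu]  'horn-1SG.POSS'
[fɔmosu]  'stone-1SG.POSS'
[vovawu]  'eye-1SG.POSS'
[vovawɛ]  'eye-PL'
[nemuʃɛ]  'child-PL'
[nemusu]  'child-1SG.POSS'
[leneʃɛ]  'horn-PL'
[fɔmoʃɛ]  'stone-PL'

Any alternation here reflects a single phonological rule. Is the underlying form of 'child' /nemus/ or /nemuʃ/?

/nemus/

The root 'child' surfaces as [nemuʃɛ] and [nemusu], with a stem-final [ʃ] ~ [s] alternation.
But 'horn' keeps [ʃ] in both environments ([leneʃɛ], [leneʃu]), so there is no rule changing /ʃ/ to [s] before the 1SG.POSS suffix.
The alternation reflects palatalization before a front vowel: /s/ becomes palato-alveolar [ʃ] before a front vowel. /s/ is underlying.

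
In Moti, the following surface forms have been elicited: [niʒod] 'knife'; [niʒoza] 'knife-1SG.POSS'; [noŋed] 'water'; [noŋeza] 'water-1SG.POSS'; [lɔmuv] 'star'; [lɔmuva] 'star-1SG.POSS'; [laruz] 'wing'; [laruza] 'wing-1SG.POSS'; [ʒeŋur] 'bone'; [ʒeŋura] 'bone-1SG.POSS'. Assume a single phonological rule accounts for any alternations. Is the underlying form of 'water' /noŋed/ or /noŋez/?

/noŋed/

'water' shows [d] ~ [z] at the end of the stem ([noŋed] vs [noŋeza]).
But 'wing' keeps [z] in both environments ([laruz], [laruza]), so there is no rule changing /z/ to [d] in isolation.
The underlying segment must be /d/; voiced stops become fricatives between vowels, yielding [z] there.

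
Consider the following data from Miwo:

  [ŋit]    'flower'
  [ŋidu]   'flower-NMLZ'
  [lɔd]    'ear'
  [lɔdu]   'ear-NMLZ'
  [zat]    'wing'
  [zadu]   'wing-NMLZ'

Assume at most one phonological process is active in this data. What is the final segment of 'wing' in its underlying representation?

/t/

The stem for 'wing' ends in [t] in [zat] but [d] in [zadu].
The stem 'ear' ([lɔd], [lɔdu]) shows [d] unchanged in both environments, so [d] cannot be basic with [t] derived in isolation.
So /t/ is underlying, and a rule of intervocalic voicing — voiceless stops become voiced between vowels — gives [d].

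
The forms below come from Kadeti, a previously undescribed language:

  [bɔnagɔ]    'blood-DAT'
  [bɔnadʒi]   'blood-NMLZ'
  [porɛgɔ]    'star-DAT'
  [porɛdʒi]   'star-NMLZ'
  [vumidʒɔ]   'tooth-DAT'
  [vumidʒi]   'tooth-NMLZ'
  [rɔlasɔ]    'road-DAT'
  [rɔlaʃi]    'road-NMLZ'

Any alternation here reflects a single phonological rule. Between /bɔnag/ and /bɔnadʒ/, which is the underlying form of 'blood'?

/bɔnag/

The root 'blood' surfaces as [bɔnagɔ] and [bɔnadʒi], with a stem-final [g] ~ [dʒ] alternation.
Compare 'tooth', with invariant [dʒ] in [vumidʒɔ] and [vumidʒi]: an analysis with underlying /dʒ/ and a rule producing [g] before the DAT suffix would wrongly predict alternation here too.
So /g/ is underlying, and a rule of palatalization before a front vowel — /g/ and /s/ become palato-alveolar [dʒ] and [ʃ] before a front vowel — gives [dʒ].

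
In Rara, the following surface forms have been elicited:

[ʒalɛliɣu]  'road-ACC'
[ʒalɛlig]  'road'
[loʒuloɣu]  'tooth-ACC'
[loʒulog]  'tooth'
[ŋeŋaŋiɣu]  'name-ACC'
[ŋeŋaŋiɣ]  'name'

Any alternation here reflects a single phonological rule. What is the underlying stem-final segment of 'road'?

/g/

The stem for 'road' ends in [ɣ] in [ʒalɛliɣu] but [g] in [ʒalɛlig].
The stem 'name' ([ŋeŋaŋiɣu], [ŋeŋaŋiɣ]) shows [ɣ] unchanged in both environments, so [ɣ] cannot be basic with [g] derived in isolation.
So /g/ is underlying, and a rule of intervocalic spirantization — voiced stops become fricatives between vowels — gives [ɣ].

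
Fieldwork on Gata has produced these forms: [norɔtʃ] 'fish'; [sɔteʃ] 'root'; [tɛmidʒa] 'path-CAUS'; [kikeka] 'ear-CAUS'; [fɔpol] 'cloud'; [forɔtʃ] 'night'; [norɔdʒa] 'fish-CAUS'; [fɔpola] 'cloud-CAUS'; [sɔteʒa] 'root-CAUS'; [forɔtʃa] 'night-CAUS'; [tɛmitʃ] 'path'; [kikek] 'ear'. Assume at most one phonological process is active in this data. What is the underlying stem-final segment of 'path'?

/dʒ/

The root 'path' surfaces as [tɛmidʒa] and [tɛmitʃ], with a stem-final [dʒ] ~ [tʃ] alternation.
If /tʃ/ were underlying and a rule turned it into [dʒ] before the CAUS suffix, 'night' would also alternate; but it has [tʃ] in both [forɔtʃa] and [forɔtʃ].
The alternation reflects word-final obstruent devoicing: voiced obstruents become voiceless word-finally. /dʒ/ is underlying.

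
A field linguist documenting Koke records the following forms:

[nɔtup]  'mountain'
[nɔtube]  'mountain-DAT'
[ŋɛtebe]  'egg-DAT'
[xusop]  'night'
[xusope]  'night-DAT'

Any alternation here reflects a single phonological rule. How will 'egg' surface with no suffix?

[ŋɛtep]

'mountain' shows [p] ~ [b] at the end of the stem ([nɔtup] vs [nɔtube]).
If /p/ were underlying and a rule turned it into [b] before the DAT suffix, 'night' would also alternate; but it has [p] in both [xusop] and [xusope].
So /b/ is underlying, and a rule of word-final obstruent devoicing — voiced obstruents become voiceless word-finally — gives [p].
From [ŋɛtebe] the stem 'egg' is /ŋɛteb/; word-finally this yields [ŋɛtep].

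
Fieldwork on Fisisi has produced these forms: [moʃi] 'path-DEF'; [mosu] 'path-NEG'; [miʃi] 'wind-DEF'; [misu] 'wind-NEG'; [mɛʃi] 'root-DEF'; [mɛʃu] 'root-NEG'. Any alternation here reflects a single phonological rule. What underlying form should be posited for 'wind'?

In [miʃi] and [misu] the final segment of 'wind' alternates: [ʃ] ~ [s].
The stem 'root' ([mɛʃi], [mɛʃu]) shows [ʃ] unchanged in both environments, so [ʃ] cannot be basic with [s] derived before the NEG suffix.
The alternation reflects palatalization before a front vowel: /s/ becomes palato-alveolar [ʃ] before a front vowel. /s/ is underlying.

/mis/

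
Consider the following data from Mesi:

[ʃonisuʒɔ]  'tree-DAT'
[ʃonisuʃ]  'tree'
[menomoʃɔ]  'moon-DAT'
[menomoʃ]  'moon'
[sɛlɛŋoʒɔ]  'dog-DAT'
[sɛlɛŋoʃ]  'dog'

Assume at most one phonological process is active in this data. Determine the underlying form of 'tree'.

In [ʃonisuʒɔ] and [ʃonisuʃ] the final segment of 'tree' alternates: [ʒ] ~ [ʃ].
If /ʃ/ were underlying and a rule turned it into [ʒ] before the DAT suffix, 'moon' would also alternate; but it has [ʃ] in both [menomoʃɔ] and [menomoʃ].
The underlying segment must be /ʒ/; voiced obstruents become voiceless word-finally, yielding [ʃ] there.
So 'tree' = /ʃonisuʒ/.

/ʃonisuʒ/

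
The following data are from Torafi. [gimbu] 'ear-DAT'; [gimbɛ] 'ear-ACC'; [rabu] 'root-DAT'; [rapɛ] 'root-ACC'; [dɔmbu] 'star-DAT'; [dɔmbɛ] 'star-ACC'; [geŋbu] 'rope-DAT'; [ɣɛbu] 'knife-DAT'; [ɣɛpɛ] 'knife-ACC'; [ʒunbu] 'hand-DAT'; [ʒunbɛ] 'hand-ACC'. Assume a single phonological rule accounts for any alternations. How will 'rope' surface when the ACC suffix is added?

[geŋbɛ]

The ACC suffix surfaces as [-bɛ] and [-pɛ], depending on the final segment of the stem.
By contrast the DAT suffix keeps its initial [b] throughout — that segment must be underlying.
So the underlying form is /-pɛ/, and voiceless stops become voiced after a nasal.
After 'rope', which ends in a nasal, the suffix surfaces as [-bɛ], giving [geŋbɛ].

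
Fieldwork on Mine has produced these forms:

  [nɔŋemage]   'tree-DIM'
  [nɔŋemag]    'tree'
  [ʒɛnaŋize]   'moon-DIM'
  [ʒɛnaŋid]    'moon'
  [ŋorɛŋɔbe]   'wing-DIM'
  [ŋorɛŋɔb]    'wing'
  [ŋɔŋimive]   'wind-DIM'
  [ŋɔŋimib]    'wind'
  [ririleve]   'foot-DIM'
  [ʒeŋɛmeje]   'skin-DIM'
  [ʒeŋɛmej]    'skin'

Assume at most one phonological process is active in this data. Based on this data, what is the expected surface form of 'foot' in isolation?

The root 'wind' surfaces as [ŋɔŋimive] and [ŋɔŋimib], with a stem-final [v] ~ [b] alternation.
If /b/ were underlying and a rule turned it into [v] before the DIM suffix, 'wing' would also alternate; but it has [b] in both [ŋorɛŋɔbe] and [ŋorɛŋɔb].
The underlying segment must be /v/; voiced fricatives become stops word-finally, yielding [b] there.
The one attested form of 'foot', [ririleve], shows underlying /ririlev/. Applying the same rule word-finally gives [ririleb].

[ririleb]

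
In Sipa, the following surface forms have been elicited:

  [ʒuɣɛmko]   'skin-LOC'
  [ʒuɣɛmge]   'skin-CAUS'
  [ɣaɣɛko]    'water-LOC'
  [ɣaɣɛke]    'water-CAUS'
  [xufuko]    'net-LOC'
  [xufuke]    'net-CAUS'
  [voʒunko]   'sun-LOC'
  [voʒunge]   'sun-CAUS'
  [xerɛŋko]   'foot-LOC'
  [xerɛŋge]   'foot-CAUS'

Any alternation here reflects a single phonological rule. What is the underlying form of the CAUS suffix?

/-ge/

The CAUS morpheme has two allomorphs, [-ge] and [-ke].
By contrast the LOC suffix keeps its initial [k] throughout — that segment must be underlying.
So the underlying form is /-ge/, and voiced stops become voiceless after a vowel.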